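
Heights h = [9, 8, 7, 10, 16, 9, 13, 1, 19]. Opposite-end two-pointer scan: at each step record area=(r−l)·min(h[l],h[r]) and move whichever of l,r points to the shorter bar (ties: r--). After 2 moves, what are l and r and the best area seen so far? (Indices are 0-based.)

[0,8] min(9,19)*8=72 best=72 * → l++
[1,8] min(8,19)*7=56 best=72 → l++

l=2, r=8, best area=72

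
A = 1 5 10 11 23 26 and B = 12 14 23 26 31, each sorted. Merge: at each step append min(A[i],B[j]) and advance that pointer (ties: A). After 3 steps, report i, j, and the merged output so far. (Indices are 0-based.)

i=3, j=0, merged so far=[1, 5, 10]

[i=0,j=0] A[i]=1<=B[j]=12 take 1 → i++
[i=1,j=0] A[i]=5<=B[j]=12 take 5 → i++
[i=2,j=0] A[i]=10<=B[j]=12 take 10 → i++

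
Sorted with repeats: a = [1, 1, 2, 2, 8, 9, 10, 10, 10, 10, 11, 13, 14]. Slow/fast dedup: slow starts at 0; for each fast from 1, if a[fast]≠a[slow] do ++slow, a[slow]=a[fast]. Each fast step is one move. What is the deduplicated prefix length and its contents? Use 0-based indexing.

slow=0 fast=1: a[fast]=1=a[slow] dup, fast++
slow=0 fast=2: a[fast]=2≠a[slow]=1 write a[1]=2, slow++,fast++
slow=1 fast=3: a[fast]=2=a[slow] dup, fast++
slow=1 fast=4: a[fast]=8≠a[slow]=2 write a[2]=8, slow++,fast++
slow=2 fast=5: a[fast]=9≠a[slow]=8 write a[3]=9, slow++,fast++
slow=3 fast=6: a[fast]=10≠a[slow]=9 write a[4]=10, slow++,fast++
slow=4 fast=7: a[fast]=10=a[slow] dup, fast++
slow=4 fast=8: a[fast]=10=a[slow] dup, fast++
slow=4 fast=9: a[fast]=10=a[slow] dup, fast++
slow=4 fast=10: a[fast]=11≠a[slow]=10 write a[5]=11, slow++,fast++
slow=5 fast=11: a[fast]=13≠a[slow]=11 write a[6]=13, slow++,fast++
slow=6 fast=12: a[fast]=14≠a[slow]=13 write a[7]=14, slow++,fast++

length 8; prefix = [1, 2, 8, 9, 10, 11, 13, 14]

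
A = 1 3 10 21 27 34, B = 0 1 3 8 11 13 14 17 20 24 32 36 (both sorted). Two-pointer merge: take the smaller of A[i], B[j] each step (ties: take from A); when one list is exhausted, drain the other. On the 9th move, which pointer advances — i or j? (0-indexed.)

j

[i=0,j=0] A[i]=1>B[j]=0 take 0 → j++
[i=0,j=1] A[i]=1<=B[j]=1 take 1 → i++
[i=1,j=1] A[i]=3>B[j]=1 take 1 → j++
[i=1,j=2] A[i]=3<=B[j]=3 take 3 → i++
[i=2,j=2] A[i]=10>B[j]=3 take 3 → j++
[i=2,j=3] A[i]=10>B[j]=8 take 8 → j++
[i=2,j=4] A[i]=10<=B[j]=11 take 10 → i++
[i=3,j=4] A[i]=21>B[j]=11 take 11 → j++
[i=3,j=5] A[i]=21>B[j]=13 take 13 → j++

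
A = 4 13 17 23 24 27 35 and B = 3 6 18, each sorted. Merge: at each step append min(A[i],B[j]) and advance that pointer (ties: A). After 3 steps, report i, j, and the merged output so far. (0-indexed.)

i=1, j=2, merged so far=[3, 4, 6]

i=0 j=0: A[i]=4>B[j]=3 take 3, j++
i=0 j=1: A[i]=4<=B[j]=6 take 4, i++
i=1 j=1: A[i]=13>B[j]=6 take 6, j++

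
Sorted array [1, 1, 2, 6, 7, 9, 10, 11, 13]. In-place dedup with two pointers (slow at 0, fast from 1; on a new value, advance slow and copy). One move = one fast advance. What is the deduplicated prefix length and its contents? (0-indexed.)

length 8; prefix = [1, 2, 6, 7, 9, 10, 11, 13]

(s=0,f=1) a[fast]=1=a[slow] dup → fast++
(s=0,f=2) a[fast]=2≠a[slow]=1 write a[1]=2 → slow++,fast++
(s=1,f=3) a[fast]=6≠a[slow]=2 write a[2]=6 → slow++,fast++
(s=2,f=4) a[fast]=7≠a[slow]=6 write a[3]=7 → slow++,fast++
(s=3,f=5) a[fast]=9≠a[slow]=7 write a[4]=9 → slow++,fast++
(s=4,f=6) a[fast]=10≠a[slow]=9 write a[5]=10 → slow++,fast++
(s=5,f=7) a[fast]=11≠a[slow]=10 write a[6]=11 → slow++,fast++
(s=6,f=8) a[fast]=13≠a[slow]=11 write a[7]=13 → slow++,fast++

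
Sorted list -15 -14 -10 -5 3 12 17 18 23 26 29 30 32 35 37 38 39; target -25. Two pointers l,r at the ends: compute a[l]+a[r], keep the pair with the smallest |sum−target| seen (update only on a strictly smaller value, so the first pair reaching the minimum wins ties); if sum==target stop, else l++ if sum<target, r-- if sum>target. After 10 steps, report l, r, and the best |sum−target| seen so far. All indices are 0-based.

[0,16] -15+39=24 d=49 * → r--
[0,15] -15+38=23 d=48 * → r--
[0,14] -15+37=22 d=47 * → r--
[0,13] -15+35=20 d=45 * → r--
[0,12] -15+32=17 d=42 * → r--
[0,11] -15+30=15 d=40 * → r--
[0,10] -15+29=14 d=39 * → r--
[0,9] -15+26=11 d=36 * → r--
[0,8] -15+23=8 d=33 * → r--
[0,7] -15+18=3 d=28 * → r--

l=0, r=6, best |Δ|=28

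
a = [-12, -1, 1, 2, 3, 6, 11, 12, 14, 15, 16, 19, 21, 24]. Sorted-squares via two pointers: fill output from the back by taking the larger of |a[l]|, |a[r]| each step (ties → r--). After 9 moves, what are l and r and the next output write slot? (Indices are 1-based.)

l=2, r=6, next write slot=5

l=1 r=14: |-12|<=|24| out[14]=576, r--
l=1 r=13: |-12|<=|21| out[13]=441, r--
l=1 r=12: |-12|<=|19| out[12]=361, r--
l=1 r=11: |-12|<=|16| out[11]=256, r--
l=1 r=10: |-12|<=|15| out[10]=225, r--
l=1 r=9: |-12|<=|14| out[9]=196, r--
l=1 r=8: |-12|<=|12| out[8]=144, r--
l=1 r=7: |-12|>|11| out[7]=144, l++
l=2 r=7: |-1|<=|11| out[6]=121, r--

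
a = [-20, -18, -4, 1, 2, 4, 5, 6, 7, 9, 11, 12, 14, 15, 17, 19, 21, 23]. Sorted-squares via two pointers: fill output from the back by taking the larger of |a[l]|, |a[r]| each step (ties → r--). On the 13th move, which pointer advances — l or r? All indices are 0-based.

r

l=0 r=17: |-20|<=|23| out[17]=529, r--
l=0 r=16: |-20|<=|21| out[16]=441, r--
l=0 r=15: |-20|>|19| out[15]=400, l++
l=1 r=15: |-18|<=|19| out[14]=361, r--
l=1 r=14: |-18|>|17| out[13]=324, l++
l=2 r=14: |-4|<=|17| out[12]=289, r--
l=2 r=13: |-4|<=|15| out[11]=225, r--
l=2 r=12: |-4|<=|14| out[10]=196, r--
l=2 r=11: |-4|<=|12| out[9]=144, r--
l=2 r=10: |-4|<=|11| out[8]=121, r--
l=2 r=9: |-4|<=|9| out[7]=81, r--
l=2 r=8: |-4|<=|7| out[6]=49, r--
l=2 r=7: |-4|<=|6| out[5]=36, r--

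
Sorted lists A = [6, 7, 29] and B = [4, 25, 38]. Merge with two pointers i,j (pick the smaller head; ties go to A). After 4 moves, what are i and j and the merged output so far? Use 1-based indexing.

i=1 j=1: A[i]=6>B[j]=4 take 4, j++
i=1 j=2: A[i]=6<=B[j]=25 take 6, i++
i=2 j=2: A[i]=7<=B[j]=25 take 7, i++
i=3 j=2: A[i]=29>B[j]=25 take 25, j++

i=3, j=3, merged so far=[4, 6, 7, 25]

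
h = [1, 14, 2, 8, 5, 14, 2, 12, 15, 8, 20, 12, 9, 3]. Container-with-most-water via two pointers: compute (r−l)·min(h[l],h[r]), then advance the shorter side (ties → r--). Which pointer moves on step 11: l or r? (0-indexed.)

l

l=0 r=13: min(1,3)*13=13 best=13 *, l++
l=1 r=13: min(14,3)*12=36 best=36 *, r--
l=1 r=12: min(14,9)*11=99 best=99 *, r--
l=1 r=11: min(14,12)*10=120 best=120 *, r--
l=1 r=10: min(14,20)*9=126 best=126 *, l++
l=2 r=10: min(2,20)*8=16 best=126, l++
l=3 r=10: min(8,20)*7=56 best=126, l++
l=4 r=10: min(5,20)*6=30 best=126, l++
l=5 r=10: min(14,20)*5=70 best=126, l++
l=6 r=10: min(2,20)*4=8 best=126, l++
l=7 r=10: min(12,20)*3=36 best=126, l++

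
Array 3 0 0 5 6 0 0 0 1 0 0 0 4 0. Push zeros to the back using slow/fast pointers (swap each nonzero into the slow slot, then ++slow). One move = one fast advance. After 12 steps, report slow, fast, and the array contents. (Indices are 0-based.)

(s=0,f=0) a[fast]=3≠0 swap→a[0]=3 → slow++,fast++
(s=1,f=1) a[fast]=0 → fast++
(s=1,f=2) a[fast]=0 → fast++
(s=1,f=3) a[fast]=5≠0 swap→a[1]=5 → slow++,fast++
(s=2,f=4) a[fast]=6≠0 swap→a[2]=6 → slow++,fast++
(s=3,f=5) a[fast]=0 → fast++
(s=3,f=6) a[fast]=0 → fast++
(s=3,f=7) a[fast]=0 → fast++
(s=3,f=8) a[fast]=1≠0 swap→a[3]=1 → slow++,fast++
(s=4,f=9) a[fast]=0 → fast++
(s=4,f=10) a[fast]=0 → fast++
(s=4,f=11) a[fast]=0 → fast++

slow=4, fast=12, a=[3, 5, 6, 1, 0, 0, 0, 0, 0, 0, 0, 0, 4, 0]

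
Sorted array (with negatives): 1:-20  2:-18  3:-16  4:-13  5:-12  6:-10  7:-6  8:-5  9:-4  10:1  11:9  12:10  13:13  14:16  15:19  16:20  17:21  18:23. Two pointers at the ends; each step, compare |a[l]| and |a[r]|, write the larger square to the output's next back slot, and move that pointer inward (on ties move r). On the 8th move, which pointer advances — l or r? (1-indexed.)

l

l=1 r=18: |-20|<=|23| out[18]=529, r--
l=1 r=17: |-20|<=|21| out[17]=441, r--
l=1 r=16: |-20|<=|20| out[16]=400, r--
l=1 r=15: |-20|>|19| out[15]=400, l++
l=2 r=15: |-18|<=|19| out[14]=361, r--
l=2 r=14: |-18|>|16| out[13]=324, l++
l=3 r=14: |-16|<=|16| out[12]=256, r--
l=3 r=13: |-16|>|13| out[11]=256, l++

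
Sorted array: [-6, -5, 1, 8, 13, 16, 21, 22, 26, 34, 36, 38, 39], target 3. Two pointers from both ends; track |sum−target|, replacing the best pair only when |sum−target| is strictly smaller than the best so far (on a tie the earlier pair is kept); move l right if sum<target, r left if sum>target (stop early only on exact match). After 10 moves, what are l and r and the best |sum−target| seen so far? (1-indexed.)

l=2, r=4, best |Δ|=1

l=1 r=13: -6+39=33 d=30 *, r--
l=1 r=12: -6+38=32 d=29 *, r--
l=1 r=11: -6+36=30 d=27 *, r--
l=1 r=10: -6+34=28 d=25 *, r--
l=1 r=9: -6+26=20 d=17 *, r--
l=1 r=8: -6+22=16 d=13 *, r--
l=1 r=7: -6+21=15 d=12 *, r--
l=1 r=6: -6+16=10 d=7 *, r--
l=1 r=5: -6+13=7 d=4 *, r--
l=1 r=4: -6+8=2 d=1 *, l++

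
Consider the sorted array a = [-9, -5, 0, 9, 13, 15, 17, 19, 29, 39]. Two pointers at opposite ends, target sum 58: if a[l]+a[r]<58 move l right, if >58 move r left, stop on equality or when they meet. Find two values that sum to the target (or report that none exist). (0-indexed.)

(19, 39)

l=0 r=9: -9+39=30 <58, l++
l=1 r=9: -5+39=34 <58, l++
l=2 r=9: 0+39=39 <58, l++
l=3 r=9: 9+39=48 <58, l++
l=4 r=9: 13+39=52 <58, l++
l=5 r=9: 15+39=54 <58, l++
l=6 r=9: 17+39=56 <58, l++
l=7 r=9: 19+39=58, found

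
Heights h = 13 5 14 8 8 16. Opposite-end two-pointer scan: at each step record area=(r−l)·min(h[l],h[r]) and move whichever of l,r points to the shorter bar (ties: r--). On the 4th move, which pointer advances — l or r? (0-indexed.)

[0,5] min(13,16)*5=65 best=65 * → l++
[1,5] min(5,16)*4=20 best=65 → l++
[2,5] min(14,16)*3=42 best=65 → l++
[3,5] min(8,16)*2=16 best=65 → l++

l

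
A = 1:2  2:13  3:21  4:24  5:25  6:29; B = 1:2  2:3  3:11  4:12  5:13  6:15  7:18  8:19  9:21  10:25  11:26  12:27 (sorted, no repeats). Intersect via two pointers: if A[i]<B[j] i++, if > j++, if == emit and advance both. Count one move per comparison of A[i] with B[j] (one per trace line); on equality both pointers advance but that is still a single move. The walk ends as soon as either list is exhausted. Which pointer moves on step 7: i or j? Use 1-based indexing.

[i=1,j=1] 2==2 emit → i++,j++
[i=2,j=2] 13>3 → j++
[i=2,j=3] 13>11 → j++
[i=2,j=4] 13>12 → j++
[i=2,j=5] 13==13 emit → i++,j++
[i=3,j=6] 21>15 → j++
[i=3,j=7] 21>18 → j++

j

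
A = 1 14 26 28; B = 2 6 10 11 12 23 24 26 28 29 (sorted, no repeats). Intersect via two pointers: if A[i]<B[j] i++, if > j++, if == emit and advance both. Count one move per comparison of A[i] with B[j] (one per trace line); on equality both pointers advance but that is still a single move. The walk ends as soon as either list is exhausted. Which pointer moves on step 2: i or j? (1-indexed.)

i=1 j=1: 1<2, i++
i=2 j=1: 14>2, j++

j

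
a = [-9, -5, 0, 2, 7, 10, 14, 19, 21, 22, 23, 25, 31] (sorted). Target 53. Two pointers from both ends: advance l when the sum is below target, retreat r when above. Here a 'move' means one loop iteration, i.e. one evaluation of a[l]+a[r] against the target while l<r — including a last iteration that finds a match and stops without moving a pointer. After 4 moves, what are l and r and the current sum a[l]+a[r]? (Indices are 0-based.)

[0,12] -9+31=22 <53 → l++
[1,12] -5+31=26 <53 → l++
[2,12] 0+31=31 <53 → l++
[3,12] 2+31=33 <53 → l++

l=4, r=12, sum=38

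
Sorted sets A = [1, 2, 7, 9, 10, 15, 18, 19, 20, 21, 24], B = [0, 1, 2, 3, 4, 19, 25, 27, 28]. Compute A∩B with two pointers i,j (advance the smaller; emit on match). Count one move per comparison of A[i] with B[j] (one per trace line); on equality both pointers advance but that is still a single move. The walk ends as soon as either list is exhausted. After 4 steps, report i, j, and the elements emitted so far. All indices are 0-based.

[i=0,j=0] 1>0 → j++
[i=0,j=1] 1==1 emit → i++,j++
[i=1,j=2] 2==2 emit → i++,j++
[i=2,j=3] 7>3 → j++

i=2, j=4, emitted=[1, 2]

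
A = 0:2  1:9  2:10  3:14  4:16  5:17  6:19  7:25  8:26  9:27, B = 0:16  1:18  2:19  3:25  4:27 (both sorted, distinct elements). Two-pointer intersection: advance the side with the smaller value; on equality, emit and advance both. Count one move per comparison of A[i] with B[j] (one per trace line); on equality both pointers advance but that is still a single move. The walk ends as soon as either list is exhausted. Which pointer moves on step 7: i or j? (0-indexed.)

j

i=0 j=0: 2<16, i++
i=1 j=0: 9<16, i++
i=2 j=0: 10<16, i++
i=3 j=0: 14<16, i++
i=4 j=0: 16==16 emit, i++,j++
i=5 j=1: 17<18, i++
i=6 j=1: 19>18, j++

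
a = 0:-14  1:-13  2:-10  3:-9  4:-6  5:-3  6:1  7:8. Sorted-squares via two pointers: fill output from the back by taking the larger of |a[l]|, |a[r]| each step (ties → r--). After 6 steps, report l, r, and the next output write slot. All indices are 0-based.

l=5, r=6, next write slot=1

[0,7] |-14|>|8| out[7]=196 → l++
[1,7] |-13|>|8| out[6]=169 → l++
[2,7] |-10|>|8| out[5]=100 → l++
[3,7] |-9|>|8| out[4]=81 → l++
[4,7] |-6|<=|8| out[3]=64 → r--
[4,6] |-6|>|1| out[2]=36 → l++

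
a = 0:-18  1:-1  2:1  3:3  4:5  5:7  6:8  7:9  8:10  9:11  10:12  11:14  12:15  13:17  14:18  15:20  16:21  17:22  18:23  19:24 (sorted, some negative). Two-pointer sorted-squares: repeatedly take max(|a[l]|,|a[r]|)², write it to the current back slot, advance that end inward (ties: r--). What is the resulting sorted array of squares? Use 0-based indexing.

l=0 r=19: |-18|<=|24| out[19]=576, r--
l=0 r=18: |-18|<=|23| out[18]=529, r--
l=0 r=17: |-18|<=|22| out[17]=484, r--
l=0 r=16: |-18|<=|21| out[16]=441, r--
l=0 r=15: |-18|<=|20| out[15]=400, r--
l=0 r=14: |-18|<=|18| out[14]=324, r--
l=0 r=13: |-18|>|17| out[13]=324, l++
l=1 r=13: |-1|<=|17| out[12]=289, r--
l=1 r=12: |-1|<=|15| out[11]=225, r--
l=1 r=11: |-1|<=|14| out[10]=196, r--
l=1 r=10: |-1|<=|12| out[9]=144, r--
l=1 r=9: |-1|<=|11| out[8]=121, r--
l=1 r=8: |-1|<=|10| out[7]=100, r--
l=1 r=7: |-1|<=|9| out[6]=81, r--
l=1 r=6: |-1|<=|8| out[5]=64, r--
l=1 r=5: |-1|<=|7| out[4]=49, r--
l=1 r=4: |-1|<=|5| out[3]=25, r--
l=1 r=3: |-1|<=|3| out[2]=9, r--
l=1 r=2: |-1|<=|1| out[1]=1, r--
l=1 r=1: |-1|<=|-1| out[0]=1, r--

[1, 1, 9, 25, 49, 64, 81, 100, 121, 144, 196, 225, 289, 324, 324, 400, 441, 484, 529, 576]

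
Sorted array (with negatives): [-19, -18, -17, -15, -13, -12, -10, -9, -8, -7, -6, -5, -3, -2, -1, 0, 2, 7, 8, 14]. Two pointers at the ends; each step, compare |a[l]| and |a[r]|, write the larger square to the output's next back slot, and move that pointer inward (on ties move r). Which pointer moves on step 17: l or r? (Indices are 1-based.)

r

l=1 r=20: |-19|>|14| out[20]=361, l++
l=2 r=20: |-18|>|14| out[19]=324, l++
l=3 r=20: |-17|>|14| out[18]=289, l++
l=4 r=20: |-15|>|14| out[17]=225, l++
l=5 r=20: |-13|<=|14| out[16]=196, r--
l=5 r=19: |-13|>|8| out[15]=169, l++
l=6 r=19: |-12|>|8| out[14]=144, l++
l=7 r=19: |-10|>|8| out[13]=100, l++
l=8 r=19: |-9|>|8| out[12]=81, l++
l=9 r=19: |-8|<=|8| out[11]=64, r--
l=9 r=18: |-8|>|7| out[10]=64, l++
l=10 r=18: |-7|<=|7| out[9]=49, r--
l=10 r=17: |-7|>|2| out[8]=49, l++
l=11 r=17: |-6|>|2| out[7]=36, l++
l=12 r=17: |-5|>|2| out[6]=25, l++
l=13 r=17: |-3|>|2| out[5]=9, l++
l=14 r=17: |-2|<=|2| out[4]=4, r--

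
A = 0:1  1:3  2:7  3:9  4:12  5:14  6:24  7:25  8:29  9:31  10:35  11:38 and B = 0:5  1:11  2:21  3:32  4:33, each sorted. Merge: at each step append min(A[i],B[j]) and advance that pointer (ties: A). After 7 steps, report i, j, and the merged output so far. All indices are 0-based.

i=0 j=0: A[i]=1<=B[j]=5 take 1, i++
i=1 j=0: A[i]=3<=B[j]=5 take 3, i++
i=2 j=0: A[i]=7>B[j]=5 take 5, j++
i=2 j=1: A[i]=7<=B[j]=11 take 7, i++
i=3 j=1: A[i]=9<=B[j]=11 take 9, i++
i=4 j=1: A[i]=12>B[j]=11 take 11, j++
i=4 j=2: A[i]=12<=B[j]=21 take 12, i++

i=5, j=2, merged so far=[1, 3, 5, 7, 9, 11, 12]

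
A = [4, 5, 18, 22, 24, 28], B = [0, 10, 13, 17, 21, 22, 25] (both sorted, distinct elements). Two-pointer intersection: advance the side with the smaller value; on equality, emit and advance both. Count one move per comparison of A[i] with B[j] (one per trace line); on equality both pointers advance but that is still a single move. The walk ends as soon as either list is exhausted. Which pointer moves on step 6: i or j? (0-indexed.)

[i=0,j=0] 4>0 → j++
[i=0,j=1] 4<10 → i++
[i=1,j=1] 5<10 → i++
[i=2,j=1] 18>10 → j++
[i=2,j=2] 18>13 → j++
[i=2,j=3] 18>17 → j++

j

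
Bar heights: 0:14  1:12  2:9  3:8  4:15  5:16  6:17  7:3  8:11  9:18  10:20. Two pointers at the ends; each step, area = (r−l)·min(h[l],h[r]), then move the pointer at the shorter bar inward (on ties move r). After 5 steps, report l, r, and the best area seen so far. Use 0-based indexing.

l=5, r=10, best area=140

l=0 r=10: min(14,20)*10=140 best=140 *, l++
l=1 r=10: min(12,20)*9=108 best=140, l++
l=2 r=10: min(9,20)*8=72 best=140, l++
l=3 r=10: min(8,20)*7=56 best=140, l++
l=4 r=10: min(15,20)*6=90 best=140, l++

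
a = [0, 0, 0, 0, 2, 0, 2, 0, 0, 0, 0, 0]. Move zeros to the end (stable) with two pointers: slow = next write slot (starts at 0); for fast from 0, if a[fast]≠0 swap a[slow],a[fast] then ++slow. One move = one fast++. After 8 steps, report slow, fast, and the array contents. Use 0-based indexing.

slow=0 fast=0: a[fast]=0, fast++
slow=0 fast=1: a[fast]=0, fast++
slow=0 fast=2: a[fast]=0, fast++
slow=0 fast=3: a[fast]=0, fast++
slow=0 fast=4: a[fast]=2≠0 swap→a[0]=2, slow++,fast++
slow=1 fast=5: a[fast]=0, fast++
slow=1 fast=6: a[fast]=2≠0 swap→a[1]=2, slow++,fast++
slow=2 fast=7: a[fast]=0, fast++

slow=2, fast=8, a=[2, 2, 0, 0, 0, 0, 0, 0, 0, 0, 0, 0]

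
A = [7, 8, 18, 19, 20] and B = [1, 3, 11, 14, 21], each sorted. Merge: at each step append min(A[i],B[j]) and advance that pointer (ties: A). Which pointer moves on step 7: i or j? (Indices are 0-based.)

[i=0,j=0] A[i]=7>B[j]=1 take 1 → j++
[i=0,j=1] A[i]=7>B[j]=3 take 3 → j++
[i=0,j=2] A[i]=7<=B[j]=11 take 7 → i++
[i=1,j=2] A[i]=8<=B[j]=11 take 8 → i++
[i=2,j=2] A[i]=18>B[j]=11 take 11 → j++
[i=2,j=3] A[i]=18>B[j]=14 take 14 → j++
[i=2,j=4] A[i]=18<=B[j]=21 take 18 → i++

i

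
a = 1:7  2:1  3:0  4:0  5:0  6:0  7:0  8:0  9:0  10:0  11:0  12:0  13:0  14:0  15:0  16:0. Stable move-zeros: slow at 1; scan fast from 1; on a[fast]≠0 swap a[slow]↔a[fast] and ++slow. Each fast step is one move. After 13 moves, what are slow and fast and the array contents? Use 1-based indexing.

slow=3, fast=14, a=[7, 1, 0, 0, 0, 0, 0, 0, 0, 0, 0, 0, 0, 0, 0, 0]

(s=1,f=1) a[fast]=7≠0 swap→a[1]=7 → slow++,fast++
(s=2,f=2) a[fast]=1≠0 swap→a[2]=1 → slow++,fast++
(s=3,f=3) a[fast]=0 → fast++
(s=3,f=4) a[fast]=0 → fast++
(s=3,f=5) a[fast]=0 → fast++
(s=3,f=6) a[fast]=0 → fast++
(s=3,f=7) a[fast]=0 → fast++
(s=3,f=8) a[fast]=0 → fast++
(s=3,f=9) a[fast]=0 → fast++
(s=3,f=10) a[fast]=0 → fast++
(s=3,f=11) a[fast]=0 → fast++
(s=3,f=12) a[fast]=0 → fast++
(s=3,f=13) a[fast]=0 → fast++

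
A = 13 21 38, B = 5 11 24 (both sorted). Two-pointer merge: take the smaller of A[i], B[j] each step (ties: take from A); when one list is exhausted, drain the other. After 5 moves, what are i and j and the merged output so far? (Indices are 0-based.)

i=2, j=3, merged so far=[5, 11, 13, 21, 24]

[i=0,j=0] A[i]=13>B[j]=5 take 5 → j++
[i=0,j=1] A[i]=13>B[j]=11 take 11 → j++
[i=0,j=2] A[i]=13<=B[j]=24 take 13 → i++
[i=1,j=2] A[i]=21<=B[j]=24 take 21 → i++
[i=2,j=2] A[i]=38>B[j]=24 take 24 → j++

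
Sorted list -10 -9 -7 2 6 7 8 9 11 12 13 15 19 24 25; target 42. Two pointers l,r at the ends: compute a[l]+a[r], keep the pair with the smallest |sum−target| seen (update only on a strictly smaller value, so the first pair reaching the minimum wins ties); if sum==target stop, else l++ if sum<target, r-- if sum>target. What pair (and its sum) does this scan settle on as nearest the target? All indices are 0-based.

pair (19, 24) with sum 43 (|Δ|=1)

[0,14] -10+25=15 d=27 * → l++
[1,14] -9+25=16 d=26 * → l++
[2,14] -7+25=18 d=24 * → l++
[3,14] 2+25=27 d=15 * → l++
[4,14] 6+25=31 d=11 * → l++
[5,14] 7+25=32 d=10 * → l++
[6,14] 8+25=33 d=9 * → l++
[7,14] 9+25=34 d=8 * → l++
[8,14] 11+25=36 d=6 * → l++
[9,14] 12+25=37 d=5 * → l++
[10,14] 13+25=38 d=4 * → l++
[11,14] 15+25=40 d=2 * → l++
[12,14] 19+25=44 d=2 → r--
[12,13] 19+24=43 d=1 * → r--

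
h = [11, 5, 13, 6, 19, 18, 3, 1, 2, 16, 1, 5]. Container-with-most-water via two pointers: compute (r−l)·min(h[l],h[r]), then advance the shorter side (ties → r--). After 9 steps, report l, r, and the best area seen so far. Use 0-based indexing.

[0,11] min(11,5)*11=55 best=55 * → r--
[0,10] min(11,1)*10=10 best=55 → r--
[0,9] min(11,16)*9=99 best=99 * → l++
[1,9] min(5,16)*8=40 best=99 → l++
[2,9] min(13,16)*7=91 best=99 → l++
[3,9] min(6,16)*6=36 best=99 → l++
[4,9] min(19,16)*5=80 best=99 → r--
[4,8] min(19,2)*4=8 best=99 → r--
[4,7] min(19,1)*3=3 best=99 → r--

l=4, r=6, best area=99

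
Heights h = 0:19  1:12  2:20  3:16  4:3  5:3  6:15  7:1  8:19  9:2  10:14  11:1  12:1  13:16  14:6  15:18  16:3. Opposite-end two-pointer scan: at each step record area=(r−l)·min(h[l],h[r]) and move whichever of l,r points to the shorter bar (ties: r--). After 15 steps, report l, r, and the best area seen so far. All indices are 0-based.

l=0 r=16: min(19,3)*16=48 best=48 *, r--
l=0 r=15: min(19,18)*15=270 best=270 *, r--
l=0 r=14: min(19,6)*14=84 best=270, r--
l=0 r=13: min(19,16)*13=208 best=270, r--
l=0 r=12: min(19,1)*12=12 best=270, r--
l=0 r=11: min(19,1)*11=11 best=270, r--
l=0 r=10: min(19,14)*10=140 best=270, r--
l=0 r=9: min(19,2)*9=18 best=270, r--
l=0 r=8: min(19,19)*8=152 best=270, r--
l=0 r=7: min(19,1)*7=7 best=270, r--
l=0 r=6: min(19,15)*6=90 best=270, r--
l=0 r=5: min(19,3)*5=15 best=270, r--
l=0 r=4: min(19,3)*4=12 best=270, r--
l=0 r=3: min(19,16)*3=48 best=270, r--
l=0 r=2: min(19,20)*2=38 best=270, l++

l=1, r=2, best area=270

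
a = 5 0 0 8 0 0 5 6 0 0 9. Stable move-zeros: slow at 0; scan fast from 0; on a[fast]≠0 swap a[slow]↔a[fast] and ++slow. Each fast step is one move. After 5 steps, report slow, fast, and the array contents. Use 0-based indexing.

slow=2, fast=5, a=[5, 8, 0, 0, 0, 0, 5, 6, 0, 0, 9]

(s=0,f=0) a[fast]=5≠0 swap→a[0]=5 → slow++,fast++
(s=1,f=1) a[fast]=0 → fast++
(s=1,f=2) a[fast]=0 → fast++
(s=1,f=3) a[fast]=8≠0 swap→a[1]=8 → slow++,fast++
(s=2,f=4) a[fast]=0 → fast++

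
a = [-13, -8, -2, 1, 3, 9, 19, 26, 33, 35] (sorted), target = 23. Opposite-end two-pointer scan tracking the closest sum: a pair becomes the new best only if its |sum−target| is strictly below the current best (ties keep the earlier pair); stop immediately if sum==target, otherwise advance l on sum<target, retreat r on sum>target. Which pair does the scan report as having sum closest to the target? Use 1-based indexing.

pair (-13, 35) with sum 22 (|Δ|=1)

l=1 r=10: -13+35=22 d=1 *, l++
l=2 r=10: -8+35=27 d=4, r--
l=2 r=9: -8+33=25 d=2, r--
l=2 r=8: -8+26=18 d=5, l++
l=3 r=8: -2+26=24 d=1, r--
l=3 r=7: -2+19=17 d=6, l++
l=4 r=7: 1+19=20 d=3, l++
l=5 r=7: 3+19=22 d=1, l++
l=6 r=7: 9+19=28 d=5, r--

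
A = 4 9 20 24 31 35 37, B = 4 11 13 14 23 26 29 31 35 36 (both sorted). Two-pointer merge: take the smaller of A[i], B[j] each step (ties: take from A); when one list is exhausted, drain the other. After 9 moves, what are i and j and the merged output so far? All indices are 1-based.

i=5, j=6, merged so far=[4, 4, 9, 11, 13, 14, 20, 23, 24]

[i=1,j=1] A[i]=4<=B[j]=4 take 4 → i++
[i=2,j=1] A[i]=9>B[j]=4 take 4 → j++
[i=2,j=2] A[i]=9<=B[j]=11 take 9 → i++
[i=3,j=2] A[i]=20>B[j]=11 take 11 → j++
[i=3,j=3] A[i]=20>B[j]=13 take 13 → j++
[i=3,j=4] A[i]=20>B[j]=14 take 14 → j++
[i=3,j=5] A[i]=20<=B[j]=23 take 20 → i++
[i=4,j=5] A[i]=24>B[j]=23 take 23 → j++
[i=4,j=6] A[i]=24<=B[j]=26 take 24 → i++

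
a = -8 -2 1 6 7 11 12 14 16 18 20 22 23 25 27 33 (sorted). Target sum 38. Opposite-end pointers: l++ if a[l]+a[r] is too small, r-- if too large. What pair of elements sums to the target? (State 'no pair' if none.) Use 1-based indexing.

(11, 27)

l=1 r=16: -8+33=25 <38, l++
l=2 r=16: -2+33=31 <38, l++
l=3 r=16: 1+33=34 <38, l++
l=4 r=16: 6+33=39 >38, r--
l=4 r=15: 6+27=33 <38, l++
l=5 r=15: 7+27=34 <38, l++
l=6 r=15: 11+27=38, found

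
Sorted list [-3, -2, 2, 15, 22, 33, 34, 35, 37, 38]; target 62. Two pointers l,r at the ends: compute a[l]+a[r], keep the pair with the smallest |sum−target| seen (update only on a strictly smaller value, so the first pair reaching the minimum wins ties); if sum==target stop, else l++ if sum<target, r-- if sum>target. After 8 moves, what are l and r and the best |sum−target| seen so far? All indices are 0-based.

l=5, r=6, best |Δ|=2

[0,9] -3+38=35 d=27 * → l++
[1,9] -2+38=36 d=26 * → l++
[2,9] 2+38=40 d=22 * → l++
[3,9] 15+38=53 d=9 * → l++
[4,9] 22+38=60 d=2 * → l++
[5,9] 33+38=71 d=9 → r--
[5,8] 33+37=70 d=8 → r--
[5,7] 33+35=68 d=6 → r--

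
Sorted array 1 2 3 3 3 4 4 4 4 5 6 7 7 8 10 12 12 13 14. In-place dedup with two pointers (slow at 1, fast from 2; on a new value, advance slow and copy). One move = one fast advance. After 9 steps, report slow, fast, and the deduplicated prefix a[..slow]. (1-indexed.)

slow=5, fast=11, prefix=[1, 2, 3, 4, 5]

slow=1 fast=2: a[fast]=2≠a[slow]=1 write a[2]=2, slow++,fast++
slow=2 fast=3: a[fast]=3≠a[slow]=2 write a[3]=3, slow++,fast++
slow=3 fast=4: a[fast]=3=a[slow] dup, fast++
slow=3 fast=5: a[fast]=3=a[slow] dup, fast++
slow=3 fast=6: a[fast]=4≠a[slow]=3 write a[4]=4, slow++,fast++
slow=4 fast=7: a[fast]=4=a[slow] dup, fast++
slow=4 fast=8: a[fast]=4=a[slow] dup, fast++
slow=4 fast=9: a[fast]=4=a[slow] dup, fast++
slow=4 fast=10: a[fast]=5≠a[slow]=4 write a[5]=5, slow++,fast++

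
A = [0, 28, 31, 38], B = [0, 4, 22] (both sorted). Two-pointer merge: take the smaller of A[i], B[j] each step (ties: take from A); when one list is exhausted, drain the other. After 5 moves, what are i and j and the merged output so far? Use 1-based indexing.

i=3, j=4, merged so far=[0, 0, 4, 22, 28]

i=1 j=1: A[i]=0<=B[j]=0 take 0, i++
i=2 j=1: A[i]=28>B[j]=0 take 0, j++
i=2 j=2: A[i]=28>B[j]=4 take 4, j++
i=2 j=3: A[i]=28>B[j]=22 take 22, j++
i=2 j=4: B done, take A[i]=28, i++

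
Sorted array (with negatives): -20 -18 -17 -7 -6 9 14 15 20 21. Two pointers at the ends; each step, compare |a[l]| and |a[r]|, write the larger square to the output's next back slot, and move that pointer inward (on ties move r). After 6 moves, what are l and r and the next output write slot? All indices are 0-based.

l=0 r=9: |-20|<=|21| out[9]=441, r--
l=0 r=8: |-20|<=|20| out[8]=400, r--
l=0 r=7: |-20|>|15| out[7]=400, l++
l=1 r=7: |-18|>|15| out[6]=324, l++
l=2 r=7: |-17|>|15| out[5]=289, l++
l=3 r=7: |-7|<=|15| out[4]=225, r--

l=3, r=6, next write slot=3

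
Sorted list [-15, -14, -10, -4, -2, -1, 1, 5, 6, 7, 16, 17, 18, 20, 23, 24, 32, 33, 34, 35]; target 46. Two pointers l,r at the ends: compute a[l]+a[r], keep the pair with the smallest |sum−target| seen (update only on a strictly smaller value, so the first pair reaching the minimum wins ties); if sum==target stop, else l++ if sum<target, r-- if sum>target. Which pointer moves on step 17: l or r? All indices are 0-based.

l=0 r=19: -15+35=20 d=26 *, l++
l=1 r=19: -14+35=21 d=25 *, l++
l=2 r=19: -10+35=25 d=21 *, l++
l=3 r=19: -4+35=31 d=15 *, l++
l=4 r=19: -2+35=33 d=13 *, l++
l=5 r=19: -1+35=34 d=12 *, l++
l=6 r=19: 1+35=36 d=10 *, l++
l=7 r=19: 5+35=40 d=6 *, l++
l=8 r=19: 6+35=41 d=5 *, l++
l=9 r=19: 7+35=42 d=4 *, l++
l=10 r=19: 16+35=51 d=5, r--
l=10 r=18: 16+34=50 d=4, r--
l=10 r=17: 16+33=49 d=3 *, r--
l=10 r=16: 16+32=48 d=2 *, r--
l=10 r=15: 16+24=40 d=6, l++
l=11 r=15: 17+24=41 d=5, l++
l=12 r=15: 18+24=42 d=4, l++

l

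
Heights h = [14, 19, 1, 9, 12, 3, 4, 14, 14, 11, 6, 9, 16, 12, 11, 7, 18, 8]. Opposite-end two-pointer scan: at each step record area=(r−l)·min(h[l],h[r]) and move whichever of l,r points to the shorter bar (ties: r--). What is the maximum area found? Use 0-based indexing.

max area = 270

[0,17] min(14,8)*17=136 best=136 * → r--
[0,16] min(14,18)*16=224 best=224 * → l++
[1,16] min(19,18)*15=270 best=270 * → r--
[1,15] min(19,7)*14=98 best=270 → r--
[1,14] min(19,11)*13=143 best=270 → r--
[1,13] min(19,12)*12=144 best=270 → r--
[1,12] min(19,16)*11=176 best=270 → r--
[1,11] min(19,9)*10=90 best=270 → r--
[1,10] min(19,6)*9=54 best=270 → r--
[1,9] min(19,11)*8=88 best=270 → r--
[1,8] min(19,14)*7=98 best=270 → r--
[1,7] min(19,14)*6=84 best=270 → r--
[1,6] min(19,4)*5=20 best=270 → r--
[1,5] min(19,3)*4=12 best=270 → r--
[1,4] min(19,12)*3=36 best=270 → r--
[1,3] min(19,9)*2=18 best=270 → r--
[1,2] min(19,1)*1=1 best=270 → r--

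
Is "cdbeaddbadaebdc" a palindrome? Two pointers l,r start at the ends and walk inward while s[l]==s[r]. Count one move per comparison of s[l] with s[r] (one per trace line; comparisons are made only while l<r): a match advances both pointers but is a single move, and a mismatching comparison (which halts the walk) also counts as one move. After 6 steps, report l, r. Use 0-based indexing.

l=6, r=8

[0,14] 'c'=='c' → l++,r--
[1,13] 'd'=='d' → l++,r--
[2,12] 'b'=='b' → l++,r--
[3,11] 'e'=='e' → l++,r--
[4,10] 'a'=='a' → l++,r--
[5,9] 'd'=='d' → l++,r--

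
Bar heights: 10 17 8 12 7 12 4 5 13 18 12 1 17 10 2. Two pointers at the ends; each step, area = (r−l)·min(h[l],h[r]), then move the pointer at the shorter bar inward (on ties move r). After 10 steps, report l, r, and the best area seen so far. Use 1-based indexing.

l=6, r=10, best area=187

l=1 r=15: min(10,2)*14=28 best=28 *, r--
l=1 r=14: min(10,10)*13=130 best=130 *, r--
l=1 r=13: min(10,17)*12=120 best=130, l++
l=2 r=13: min(17,17)*11=187 best=187 *, r--
l=2 r=12: min(17,1)*10=10 best=187, r--
l=2 r=11: min(17,12)*9=108 best=187, r--
l=2 r=10: min(17,18)*8=136 best=187, l++
l=3 r=10: min(8,18)*7=56 best=187, l++
l=4 r=10: min(12,18)*6=72 best=187, l++
l=5 r=10: min(7,18)*5=35 best=187, l++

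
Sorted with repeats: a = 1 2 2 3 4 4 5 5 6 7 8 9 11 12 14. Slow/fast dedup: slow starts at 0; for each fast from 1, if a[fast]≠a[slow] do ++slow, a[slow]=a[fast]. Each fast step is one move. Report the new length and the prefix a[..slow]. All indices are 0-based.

slow=0 fast=1: a[fast]=2≠a[slow]=1 write a[1]=2, slow++,fast++
slow=1 fast=2: a[fast]=2=a[slow] dup, fast++
slow=1 fast=3: a[fast]=3≠a[slow]=2 write a[2]=3, slow++,fast++
slow=2 fast=4: a[fast]=4≠a[slow]=3 write a[3]=4, slow++,fast++
slow=3 fast=5: a[fast]=4=a[slow] dup, fast++
slow=3 fast=6: a[fast]=5≠a[slow]=4 write a[4]=5, slow++,fast++
slow=4 fast=7: a[fast]=5=a[slow] dup, fast++
slow=4 fast=8: a[fast]=6≠a[slow]=5 write a[5]=6, slow++,fast++
slow=5 fast=9: a[fast]=7≠a[slow]=6 write a[6]=7, slow++,fast++
slow=6 fast=10: a[fast]=8≠a[slow]=7 write a[7]=8, slow++,fast++
slow=7 fast=11: a[fast]=9≠a[slow]=8 write a[8]=9, slow++,fast++
slow=8 fast=12: a[fast]=11≠a[slow]=9 write a[9]=11, slow++,fast++
slow=9 fast=13: a[fast]=12≠a[slow]=11 write a[10]=12, slow++,fast++
slow=10 fast=14: a[fast]=14≠a[slow]=12 write a[11]=14, slow++,fast++

length 12; prefix = [1, 2, 3, 4, 5, 6, 7, 8, 9, 11, 12, 14]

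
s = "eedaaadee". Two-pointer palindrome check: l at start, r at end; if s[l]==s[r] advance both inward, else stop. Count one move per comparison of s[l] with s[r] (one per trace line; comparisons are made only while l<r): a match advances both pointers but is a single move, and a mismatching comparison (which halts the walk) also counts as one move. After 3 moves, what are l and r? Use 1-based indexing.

l=1 r=9: 'e'=='e', l++,r--
l=2 r=8: 'e'=='e', l++,r--
l=3 r=7: 'd'=='d', l++,r--

l=4, r=6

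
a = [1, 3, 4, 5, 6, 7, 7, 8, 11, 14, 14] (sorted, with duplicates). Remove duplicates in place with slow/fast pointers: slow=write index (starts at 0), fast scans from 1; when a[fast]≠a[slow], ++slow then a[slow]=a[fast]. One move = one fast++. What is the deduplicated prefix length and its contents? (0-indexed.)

slow=0 fast=1: a[fast]=3≠a[slow]=1 write a[1]=3, slow++,fast++
slow=1 fast=2: a[fast]=4≠a[slow]=3 write a[2]=4, slow++,fast++
slow=2 fast=3: a[fast]=5≠a[slow]=4 write a[3]=5, slow++,fast++
slow=3 fast=4: a[fast]=6≠a[slow]=5 write a[4]=6, slow++,fast++
slow=4 fast=5: a[fast]=7≠a[slow]=6 write a[5]=7, slow++,fast++
slow=5 fast=6: a[fast]=7=a[slow] dup, fast++
slow=5 fast=7: a[fast]=8≠a[slow]=7 write a[6]=8, slow++,fast++
slow=6 fast=8: a[fast]=11≠a[slow]=8 write a[7]=11, slow++,fast++
slow=7 fast=9: a[fast]=14≠a[slow]=11 write a[8]=14, slow++,fast++
slow=8 fast=10: a[fast]=14=a[slow] dup, fast++

length 9; prefix = [1, 3, 4, 5, 6, 7, 8, 11, 14]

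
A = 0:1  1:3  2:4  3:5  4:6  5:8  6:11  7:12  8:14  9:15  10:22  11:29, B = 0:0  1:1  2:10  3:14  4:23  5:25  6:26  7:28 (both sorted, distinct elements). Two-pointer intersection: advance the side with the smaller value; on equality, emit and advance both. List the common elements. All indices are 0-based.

i=0 j=0: 1>0, j++
i=0 j=1: 1==1 emit, i++,j++
i=1 j=2: 3<10, i++
i=2 j=2: 4<10, i++
i=3 j=2: 5<10, i++
i=4 j=2: 6<10, i++
i=5 j=2: 8<10, i++
i=6 j=2: 11>10, j++
i=6 j=3: 11<14, i++
i=7 j=3: 12<14, i++
i=8 j=3: 14==14 emit, i++,j++
i=9 j=4: 15<23, i++
i=10 j=4: 22<23, i++
i=11 j=4: 29>23, j++
i=11 j=5: 29>25, j++
i=11 j=6: 29>26, j++
i=11 j=7: 29>28, j++

intersection = [1, 14]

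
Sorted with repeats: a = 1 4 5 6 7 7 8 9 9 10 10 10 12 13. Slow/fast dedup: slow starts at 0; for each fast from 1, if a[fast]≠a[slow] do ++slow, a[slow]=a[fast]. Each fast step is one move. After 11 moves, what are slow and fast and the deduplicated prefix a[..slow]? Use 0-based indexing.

(s=0,f=1) a[fast]=4≠a[slow]=1 write a[1]=4 → slow++,fast++
(s=1,f=2) a[fast]=5≠a[slow]=4 write a[2]=5 → slow++,fast++
(s=2,f=3) a[fast]=6≠a[slow]=5 write a[3]=6 → slow++,fast++
(s=3,f=4) a[fast]=7≠a[slow]=6 write a[4]=7 → slow++,fast++
(s=4,f=5) a[fast]=7=a[slow] dup → fast++
(s=4,f=6) a[fast]=8≠a[slow]=7 write a[5]=8 → slow++,fast++
(s=5,f=7) a[fast]=9≠a[slow]=8 write a[6]=9 → slow++,fast++
(s=6,f=8) a[fast]=9=a[slow] dup → fast++
(s=6,f=9) a[fast]=10≠a[slow]=9 write a[7]=10 → slow++,fast++
(s=7,f=10) a[fast]=10=a[slow] dup → fast++
(s=7,f=11) a[fast]=10=a[slow] dup → fast++

slow=7, fast=12, prefix=[1, 4, 5, 6, 7, 8, 9, 10]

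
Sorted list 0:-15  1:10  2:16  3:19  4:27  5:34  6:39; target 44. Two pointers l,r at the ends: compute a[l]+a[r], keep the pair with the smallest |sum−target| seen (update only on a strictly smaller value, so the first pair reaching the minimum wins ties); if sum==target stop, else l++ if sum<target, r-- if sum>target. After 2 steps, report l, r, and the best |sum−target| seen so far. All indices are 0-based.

l=0 r=6: -15+39=24 d=20 *, l++
l=1 r=6: 10+39=49 d=5 *, r--

l=1, r=5, best |Δ|=5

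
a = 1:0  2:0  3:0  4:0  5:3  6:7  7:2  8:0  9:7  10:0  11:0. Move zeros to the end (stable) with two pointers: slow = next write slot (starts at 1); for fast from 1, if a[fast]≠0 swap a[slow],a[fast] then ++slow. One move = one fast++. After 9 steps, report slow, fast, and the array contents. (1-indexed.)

slow=1 fast=1: a[fast]=0, fast++
slow=1 fast=2: a[fast]=0, fast++
slow=1 fast=3: a[fast]=0, fast++
slow=1 fast=4: a[fast]=0, fast++
slow=1 fast=5: a[fast]=3≠0 swap→a[1]=3, slow++,fast++
slow=2 fast=6: a[fast]=7≠0 swap→a[2]=7, slow++,fast++
slow=3 fast=7: a[fast]=2≠0 swap→a[3]=2, slow++,fast++
slow=4 fast=8: a[fast]=0, fast++
slow=4 fast=9: a[fast]=7≠0 swap→a[4]=7, slow++,fast++

slow=5, fast=10, a=[3, 7, 2, 7, 0, 0, 0, 0, 0, 0, 0]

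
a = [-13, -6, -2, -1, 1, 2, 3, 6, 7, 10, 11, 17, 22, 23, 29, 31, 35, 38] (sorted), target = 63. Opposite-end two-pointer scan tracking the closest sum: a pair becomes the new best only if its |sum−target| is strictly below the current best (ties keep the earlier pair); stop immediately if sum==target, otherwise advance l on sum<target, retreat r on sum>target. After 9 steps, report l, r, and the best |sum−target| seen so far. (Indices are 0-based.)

l=0 r=17: -13+38=25 d=38 *, l++
l=1 r=17: -6+38=32 d=31 *, l++
l=2 r=17: -2+38=36 d=27 *, l++
l=3 r=17: -1+38=37 d=26 *, l++
l=4 r=17: 1+38=39 d=24 *, l++
l=5 r=17: 2+38=40 d=23 *, l++
l=6 r=17: 3+38=41 d=22 *, l++
l=7 r=17: 6+38=44 d=19 *, l++
l=8 r=17: 7+38=45 d=18 *, l++

l=9, r=17, best |Δ|=18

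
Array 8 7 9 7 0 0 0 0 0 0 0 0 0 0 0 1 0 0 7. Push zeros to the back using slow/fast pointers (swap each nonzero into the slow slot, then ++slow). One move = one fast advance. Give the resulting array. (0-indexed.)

[8, 7, 9, 7, 1, 7, 0, 0, 0, 0, 0, 0, 0, 0, 0, 0, 0, 0, 0]

slow=0 fast=0: a[fast]=8≠0 swap→a[0]=8, slow++,fast++
slow=1 fast=1: a[fast]=7≠0 swap→a[1]=7, slow++,fast++
slow=2 fast=2: a[fast]=9≠0 swap→a[2]=9, slow++,fast++
slow=3 fast=3: a[fast]=7≠0 swap→a[3]=7, slow++,fast++
slow=4 fast=4: a[fast]=0, fast++
slow=4 fast=5: a[fast]=0, fast++
slow=4 fast=6: a[fast]=0, fast++
slow=4 fast=7: a[fast]=0, fast++
slow=4 fast=8: a[fast]=0, fast++
slow=4 fast=9: a[fast]=0, fast++
slow=4 fast=10: a[fast]=0, fast++
slow=4 fast=11: a[fast]=0, fast++
slow=4 fast=12: a[fast]=0, fast++
slow=4 fast=13: a[fast]=0, fast++
slow=4 fast=14: a[fast]=0, fast++
slow=4 fast=15: a[fast]=1≠0 swap→a[4]=1, slow++,fast++
slow=5 fast=16: a[fast]=0, fast++
slow=5 fast=17: a[fast]=0, fast++
slow=5 fast=18: a[fast]=7≠0 swap→a[5]=7, slow++,fast++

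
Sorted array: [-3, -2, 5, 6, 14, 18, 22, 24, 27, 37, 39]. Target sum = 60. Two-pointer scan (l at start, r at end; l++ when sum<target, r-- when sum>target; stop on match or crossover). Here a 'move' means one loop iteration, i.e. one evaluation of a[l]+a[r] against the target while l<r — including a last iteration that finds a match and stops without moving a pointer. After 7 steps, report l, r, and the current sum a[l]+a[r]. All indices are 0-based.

l=0 r=10: -3+39=36 <60, l++
l=1 r=10: -2+39=37 <60, l++
l=2 r=10: 5+39=44 <60, l++
l=3 r=10: 6+39=45 <60, l++
l=4 r=10: 14+39=53 <60, l++
l=5 r=10: 18+39=57 <60, l++
l=6 r=10: 22+39=61 >60, r--

l=6, r=9, sum=59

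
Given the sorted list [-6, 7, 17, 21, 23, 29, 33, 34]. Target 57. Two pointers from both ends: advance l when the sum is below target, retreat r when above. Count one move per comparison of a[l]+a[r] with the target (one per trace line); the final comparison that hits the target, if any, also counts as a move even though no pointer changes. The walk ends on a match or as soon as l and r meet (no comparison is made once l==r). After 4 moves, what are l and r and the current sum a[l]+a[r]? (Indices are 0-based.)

[0,7] -6+34=28 <57 → l++
[1,7] 7+34=41 <57 → l++
[2,7] 17+34=51 <57 → l++
[3,7] 21+34=55 <57 → l++

l=4, r=7, sum=57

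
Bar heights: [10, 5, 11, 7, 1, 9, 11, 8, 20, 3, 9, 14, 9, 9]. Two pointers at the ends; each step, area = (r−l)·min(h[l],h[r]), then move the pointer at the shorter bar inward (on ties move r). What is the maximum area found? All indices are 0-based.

l=0 r=13: min(10,9)*13=117 best=117 *, r--
l=0 r=12: min(10,9)*12=108 best=117, r--
l=0 r=11: min(10,14)*11=110 best=117, l++
l=1 r=11: min(5,14)*10=50 best=117, l++
l=2 r=11: min(11,14)*9=99 best=117, l++
l=3 r=11: min(7,14)*8=56 best=117, l++
l=4 r=11: min(1,14)*7=7 best=117, l++
l=5 r=11: min(9,14)*6=54 best=117, l++
l=6 r=11: min(11,14)*5=55 best=117, l++
l=7 r=11: min(8,14)*4=32 best=117, l++
l=8 r=11: min(20,14)*3=42 best=117, r--
l=8 r=10: min(20,9)*2=18 best=117, r--
l=8 r=9: min(20,3)*1=3 best=117, r--

max area = 117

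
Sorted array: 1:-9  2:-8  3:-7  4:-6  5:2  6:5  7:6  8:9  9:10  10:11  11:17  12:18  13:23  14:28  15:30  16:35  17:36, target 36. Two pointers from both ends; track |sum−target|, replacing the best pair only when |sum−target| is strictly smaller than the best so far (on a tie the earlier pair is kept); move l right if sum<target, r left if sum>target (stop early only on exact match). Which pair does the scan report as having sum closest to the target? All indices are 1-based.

pair (6, 30) with sum 36 (|Δ|=0)

l=1 r=17: -9+36=27 d=9 *, l++
l=2 r=17: -8+36=28 d=8 *, l++
l=3 r=17: -7+36=29 d=7 *, l++
l=4 r=17: -6+36=30 d=6 *, l++
l=5 r=17: 2+36=38 d=2 *, r--
l=5 r=16: 2+35=37 d=1 *, r--
l=5 r=15: 2+30=32 d=4, l++
l=6 r=15: 5+30=35 d=1, l++
l=7 r=15: 6+30=36 d=0 *, stop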